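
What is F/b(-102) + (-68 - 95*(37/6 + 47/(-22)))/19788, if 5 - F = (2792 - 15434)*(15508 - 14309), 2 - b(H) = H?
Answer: 2474519580659/16978104 ≈ 1.4575e+5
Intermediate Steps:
b(H) = 2 - H
F = 15157763 (F = 5 - (2792 - 15434)*(15508 - 14309) = 5 - (-12642)*1199 = 5 - 1*(-15157758) = 5 + 15157758 = 15157763)
F/b(-102) + (-68 - 95*(37/6 + 47/(-22)))/19788 = 15157763/(2 - 1*(-102)) + (-68 - 95*(37/6 + 47/(-22)))/19788 = 15157763/(2 + 102) + (-68 - 95*(37*(⅙) + 47*(-1/22)))*(1/19788) = 15157763/104 + (-68 - 95*(37/6 - 47/22))*(1/19788) = 15157763*(1/104) + (-68 - 95*133/33)*(1/19788) = 15157763/104 + (-68 - 12635/33)*(1/19788) = 15157763/104 - 14879/33*1/19788 = 15157763/104 - 14879/653004 = 2474519580659/16978104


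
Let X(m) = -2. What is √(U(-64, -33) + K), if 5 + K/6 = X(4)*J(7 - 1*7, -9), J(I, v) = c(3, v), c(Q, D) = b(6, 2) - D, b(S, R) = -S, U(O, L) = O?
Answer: I*√130 ≈ 11.402*I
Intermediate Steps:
c(Q, D) = -6 - D (c(Q, D) = -1*6 - D = -6 - D)
J(I, v) = -6 - v
K = -66 (K = -30 + 6*(-2*(-6 - 1*(-9))) = -30 + 6*(-2*(-6 + 9)) = -30 + 6*(-2*3) = -30 + 6*(-6) = -30 - 36 = -66)
√(U(-64, -33) + K) = √(-64 - 66) = √(-130) = I*√130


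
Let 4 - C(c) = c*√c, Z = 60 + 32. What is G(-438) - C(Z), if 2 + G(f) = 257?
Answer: 251 + 184*√23 ≈ 1133.4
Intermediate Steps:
G(f) = 255 (G(f) = -2 + 257 = 255)
Z = 92
C(c) = 4 - c^(3/2) (C(c) = 4 - c*√c = 4 - c^(3/2))
G(-438) - C(Z) = 255 - (4 - 92^(3/2)) = 255 - (4 - 184*√23) = 255 + (-4 + 184*√23) = 251 + 184*√23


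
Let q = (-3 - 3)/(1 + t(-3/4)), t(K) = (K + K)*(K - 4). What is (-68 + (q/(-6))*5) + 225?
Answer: 2049/13 ≈ 157.62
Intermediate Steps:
t(K) = 2*K*(-4 + K) (t(K) = (2*K)*(-4 + K) = 2*K*(-4 + K))
q = -48/65 (q = (-3 - 3)/(1 + 2*(-3/4)*(-4 - 3/4)) = -6/(1 + 2*(-3*¼)*(-4 - 3*¼)) = -6/(1 + 2*(-¾)*(-4 - ¾)) = -6/(1 + 2*(-¾)*(-19/4)) = -6/(1 + 57/8) = -6/65/8 = -6*8/65 = -48/65 ≈ -0.73846)
(-68 + (q/(-6))*5) + 225 = (-68 + (-48/65/(-6))*5) + 225 = (-68 - ⅙*(-48/65)*5) + 225 = (-68 + (8/65)*5) + 225 = (-68 + 8/13) + 225 = -876/13 + 225 = 2049/13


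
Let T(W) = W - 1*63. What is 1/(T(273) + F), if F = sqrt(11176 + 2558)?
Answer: 5/723 - sqrt(1526)/10122 ≈ 0.0030563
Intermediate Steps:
T(W) = -63 + W (T(W) = W - 63 = -63 + W)
F = 3*sqrt(1526) (F = sqrt(13734) = 3*sqrt(1526) ≈ 117.19)
1/(T(273) + F) = 1/((-63 + 273) + 3*sqrt(1526)) = 1/(210 + 3*sqrt(1526))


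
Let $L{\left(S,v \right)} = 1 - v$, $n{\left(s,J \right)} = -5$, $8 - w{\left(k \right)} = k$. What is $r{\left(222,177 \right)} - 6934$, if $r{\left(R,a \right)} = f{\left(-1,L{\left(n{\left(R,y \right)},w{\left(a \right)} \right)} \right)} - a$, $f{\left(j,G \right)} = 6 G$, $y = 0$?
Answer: $-6091$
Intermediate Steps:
$w{\left(k \right)} = 8 - k$
$r{\left(R,a \right)} = -42 + 5 a$ ($r{\left(R,a \right)} = 6 \left(1 - \left(8 - a\right)\right) - a = 6 \left(1 + \left(-8 + a\right)\right) - a = 6 \left(-7 + a\right) - a = \left(-42 + 6 a\right) - a = -42 + 5 a$)
$r{\left(222,177 \right)} - 6934 = \left(-42 + 5 \cdot 177\right) - 6934 = \left(-42 + 885\right) - 6934 = 843 - 6934 = -6091$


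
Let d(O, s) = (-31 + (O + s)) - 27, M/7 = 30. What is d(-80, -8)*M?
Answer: -30660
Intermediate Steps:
M = 210 (M = 7*30 = 210)
d(O, s) = -58 + O + s (d(O, s) = (-31 + O + s) - 27 = -58 + O + s)
d(-80, -8)*M = (-58 - 80 - 8)*210 = -146*210 = -30660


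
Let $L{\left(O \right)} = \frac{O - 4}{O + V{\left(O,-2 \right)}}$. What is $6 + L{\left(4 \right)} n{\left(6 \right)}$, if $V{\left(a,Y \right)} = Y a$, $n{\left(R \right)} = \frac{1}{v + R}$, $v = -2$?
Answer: $6$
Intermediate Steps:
$n{\left(R \right)} = \frac{1}{-2 + R}$
$L{\left(O \right)} = - \frac{-4 + O}{O}$ ($L{\left(O \right)} = \frac{O - 4}{O - 2 O} = \frac{-4 + O}{\left(-1\right) O} = \left(-4 + O\right) \left(- \frac{1}{O}\right) = - \frac{-4 + O}{O}$)
$6 + L{\left(4 \right)} n{\left(6 \right)} = 6 + \frac{\frac{1}{4} \left(4 - 4\right)}{-2 + 6} = 6 + \frac{\frac{1}{4} \left(4 - 4\right)}{4} = 6 + \frac{1}{4} \cdot 0 \cdot \frac{1}{4} = 6 + 0 \cdot \frac{1}{4} = 6 + 0 = 6$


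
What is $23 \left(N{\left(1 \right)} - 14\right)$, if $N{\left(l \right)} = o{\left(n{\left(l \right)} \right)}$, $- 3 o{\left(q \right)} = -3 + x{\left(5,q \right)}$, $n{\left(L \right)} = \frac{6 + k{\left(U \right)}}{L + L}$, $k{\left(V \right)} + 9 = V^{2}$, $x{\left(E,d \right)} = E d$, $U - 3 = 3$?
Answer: $- \frac{1863}{2} \approx -931.5$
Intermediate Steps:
$U = 6$ ($U = 3 + 3 = 6$)
$k{\left(V \right)} = -9 + V^{2}$
$n{\left(L \right)} = \frac{33}{2 L}$ ($n{\left(L \right)} = \frac{6 - \left(9 - 6^{2}\right)}{L + L} = \frac{6 + \left(-9 + 36\right)}{2 L} = \left(6 + 27\right) \frac{1}{2 L} = 33 \frac{1}{2 L} = \frac{33}{2 L}$)
$o{\left(q \right)} = 1 - \frac{5 q}{3}$ ($o{\left(q \right)} = - \frac{-3 + 5 q}{3} = 1 - \frac{5 q}{3}$)
$N{\left(l \right)} = 1 - \frac{55}{2 l}$ ($N{\left(l \right)} = 1 - \frac{5 \frac{33}{2 l}}{3} = 1 - \frac{55}{2 l}$)
$23 \left(N{\left(1 \right)} - 14\right) = 23 \left(\frac{- \frac{55}{2} + 1}{1} - 14\right) = 23 \left(1 \left(- \frac{53}{2}\right) - 14\right) = 23 \left(- \frac{53}{2} - 14\right) = 23 \left(- \frac{81}{2}\right) = - \frac{1863}{2}$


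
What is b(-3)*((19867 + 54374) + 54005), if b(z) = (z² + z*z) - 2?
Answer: 2051936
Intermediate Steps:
b(z) = -2 + 2*z² (b(z) = (z² + z²) - 2 = 2*z² - 2 = -2 + 2*z²)
b(-3)*((19867 + 54374) + 54005) = (-2 + 2*(-3)²)*((19867 + 54374) + 54005) = (-2 + 2*9)*(74241 + 54005) = (-2 + 18)*128246 = 16*128246 = 2051936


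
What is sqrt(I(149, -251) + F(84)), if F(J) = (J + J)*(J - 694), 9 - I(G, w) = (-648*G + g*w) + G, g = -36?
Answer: 16*I*sqrt(59) ≈ 122.9*I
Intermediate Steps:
I(G, w) = 9 + 36*w + 647*G (I(G, w) = 9 - ((-648*G - 36*w) + G) = 9 - (-647*G - 36*w) = 9 + (36*w + 647*G) = 9 + 36*w + 647*G)
F(J) = 2*J*(-694 + J) (F(J) = (2*J)*(-694 + J) = 2*J*(-694 + J))
sqrt(I(149, -251) + F(84)) = sqrt((9 + 36*(-251) + 647*149) + 2*84*(-694 + 84)) = sqrt((9 - 9036 + 96403) + 2*84*(-610)) = sqrt(87376 - 102480) = sqrt(-15104) = 16*I*sqrt(59)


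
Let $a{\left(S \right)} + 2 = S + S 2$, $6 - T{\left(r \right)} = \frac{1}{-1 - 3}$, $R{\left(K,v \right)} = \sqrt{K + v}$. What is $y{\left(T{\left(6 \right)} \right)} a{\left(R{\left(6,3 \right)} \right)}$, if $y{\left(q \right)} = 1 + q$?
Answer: $\frac{203}{4} \approx 50.75$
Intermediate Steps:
$T{\left(r \right)} = \frac{25}{4}$ ($T{\left(r \right)} = 6 - \frac{1}{-1 - 3} = 6 - \frac{1}{-4} = 6 - - \frac{1}{4} = 6 + \frac{1}{4} = \frac{25}{4}$)
$a{\left(S \right)} = -2 + 3 S$ ($a{\left(S \right)} = -2 + \left(S + S 2\right) = -2 + \left(S + 2 S\right) = -2 + 3 S$)
$y{\left(T{\left(6 \right)} \right)} a{\left(R{\left(6,3 \right)} \right)} = \left(1 + \frac{25}{4}\right) \left(-2 + 3 \sqrt{6 + 3}\right) = \frac{29 \left(-2 + 3 \sqrt{9}\right)}{4} = \frac{29 \left(-2 + 3 \cdot 3\right)}{4} = \frac{29 \left(-2 + 9\right)}{4} = \frac{29}{4} \cdot 7 = \frac{203}{4}$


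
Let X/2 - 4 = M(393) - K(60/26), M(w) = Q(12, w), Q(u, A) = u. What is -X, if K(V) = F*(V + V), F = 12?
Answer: 1024/13 ≈ 78.769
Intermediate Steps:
M(w) = 12
K(V) = 24*V (K(V) = 12*(V + V) = 12*(2*V) = 24*V)
X = -1024/13 (X = 8 + 2*(12 - 24*60/26) = 8 + 2*(12 - 24*60*(1/26)) = 8 + 2*(12 - 24*30/13) = 8 + 2*(12 - 1*720/13) = 8 + 2*(12 - 720/13) = 8 + 2*(-564/13) = 8 - 1128/13 = -1024/13 ≈ -78.769)
-X = -1*(-1024/13) = 1024/13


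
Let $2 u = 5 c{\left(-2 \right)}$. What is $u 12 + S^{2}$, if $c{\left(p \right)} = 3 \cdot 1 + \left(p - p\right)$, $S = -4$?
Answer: $106$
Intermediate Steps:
$c{\left(p \right)} = 3$ ($c{\left(p \right)} = 3 + 0 = 3$)
$u = \frac{15}{2}$ ($u = \frac{5 \cdot 3}{2} = \frac{1}{2} \cdot 15 = \frac{15}{2} \approx 7.5$)
$u 12 + S^{2} = \frac{15}{2} \cdot 12 + \left(-4\right)^{2} = 90 + 16 = 106$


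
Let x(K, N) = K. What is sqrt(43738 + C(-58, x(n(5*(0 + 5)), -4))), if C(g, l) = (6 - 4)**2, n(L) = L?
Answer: sqrt(43742) ≈ 209.15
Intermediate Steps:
C(g, l) = 4 (C(g, l) = 2**2 = 4)
sqrt(43738 + C(-58, x(n(5*(0 + 5)), -4))) = sqrt(43738 + 4) = sqrt(43742)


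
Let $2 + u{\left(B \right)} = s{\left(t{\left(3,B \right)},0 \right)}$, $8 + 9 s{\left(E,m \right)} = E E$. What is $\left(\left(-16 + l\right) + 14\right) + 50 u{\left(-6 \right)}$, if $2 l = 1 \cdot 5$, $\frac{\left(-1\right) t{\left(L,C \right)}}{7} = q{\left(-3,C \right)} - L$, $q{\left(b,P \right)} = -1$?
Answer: $\frac{75809}{18} \approx 4211.6$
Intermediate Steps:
$t{\left(L,C \right)} = 7 + 7 L$ ($t{\left(L,C \right)} = - 7 \left(-1 - L\right) = 7 + 7 L$)
$l = \frac{5}{2}$ ($l = \frac{1 \cdot 5}{2} = \frac{1}{2} \cdot 5 = \frac{5}{2} \approx 2.5$)
$s{\left(E,m \right)} = - \frac{8}{9} + \frac{E^{2}}{9}$ ($s{\left(E,m \right)} = - \frac{8}{9} + \frac{E E}{9} = - \frac{8}{9} + \frac{E^{2}}{9}$)
$u{\left(B \right)} = \frac{758}{9}$ ($u{\left(B \right)} = -2 - \left(\frac{8}{9} - \frac{\left(7 + 7 \cdot 3\right)^{2}}{9}\right) = -2 - \left(\frac{8}{9} - \frac{\left(7 + 21\right)^{2}}{9}\right) = -2 - \left(\frac{8}{9} - \frac{28^{2}}{9}\right) = -2 + \left(- \frac{8}{9} + \frac{1}{9} \cdot 784\right) = -2 + \left(- \frac{8}{9} + \frac{784}{9}\right) = -2 + \frac{776}{9} = \frac{758}{9}$)
$\left(\left(-16 + l\right) + 14\right) + 50 u{\left(-6 \right)} = \left(\left(-16 + \frac{5}{2}\right) + 14\right) + 50 \cdot \frac{758}{9} = \left(- \frac{27}{2} + 14\right) + \frac{37900}{9} = \frac{1}{2} + \frac{37900}{9} = \frac{75809}{18}$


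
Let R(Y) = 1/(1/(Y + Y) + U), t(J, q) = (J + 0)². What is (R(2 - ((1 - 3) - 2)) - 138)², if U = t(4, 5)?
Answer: 708730884/37249 ≈ 19027.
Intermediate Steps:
t(J, q) = J²
U = 16 (U = 4² = 16)
R(Y) = 1/(16 + 1/(2*Y)) (R(Y) = 1/(1/(Y + Y) + 16) = 1/(1/(2*Y) + 16) = 1/(16 + 1/(2*Y)))
(R(2 - ((1 - 3) - 2)) - 138)² = (2*(2 - ((1 - 3) - 2))/(1 + 32*(2 - ((1 - 3) - 2))) - 138)² = (2*(2 - (-2 - 2))/(1 + 32*(2 - (-2 - 2))) - 138)² = (2*(2 - 1*(-4))/(1 + 32*(2 - 1*(-4))) - 138)² = (2*(2 + 4)/(1 + 32*(2 + 4)) - 138)² = (2*6/(1 + 32*6) - 138)² = (2*6/(1 + 192) - 138)² = (2*6/193 - 138)² = (2*6*(1/193) - 138)² = (12/193 - 138)² = (-26622/193)² = 708730884/37249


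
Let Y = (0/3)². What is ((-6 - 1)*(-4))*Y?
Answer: 0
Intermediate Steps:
Y = 0 (Y = (0*(⅓))² = 0² = 0)
((-6 - 1)*(-4))*Y = ((-6 - 1)*(-4))*0 = -7*(-4)*0 = 28*0 = 0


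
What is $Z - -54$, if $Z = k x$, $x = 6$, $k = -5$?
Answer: $24$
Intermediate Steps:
$Z = -30$ ($Z = \left(-5\right) 6 = -30$)
$Z - -54 = -30 - -54 = -30 + 54 = 24$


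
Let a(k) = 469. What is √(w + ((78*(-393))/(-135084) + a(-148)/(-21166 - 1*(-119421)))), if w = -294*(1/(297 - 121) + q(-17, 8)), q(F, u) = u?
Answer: I*√5573947914355467282872170/48666487540 ≈ 48.512*I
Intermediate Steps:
w = -207123/88 (w = -294*(1/(297 - 121) + 8) = -294*(1/176 + 8) = -294*1409/176 = -207123/88 ≈ -2353.7)
√(w + ((78*(-393))/(-135084) + a(-148)/(-21166 - 1*(-119421)))) = √(-207123/88 + ((78*(-393))/(-135084) + 469/(-21166 - 1*(-119421)))) = √(-207123/88 + (-30654*(-1/135084) + 469/(-21166 + 119421))) = √(-207123/88 + (5109/22514 + 469/98255)) = √(-207123/88 + 512543861/2212113070) = √(-229067195768921/97332975080) = I*√5573947914355467282872170/48666487540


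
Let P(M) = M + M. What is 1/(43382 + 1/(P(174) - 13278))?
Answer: 12930/560929259 ≈ 2.3051e-5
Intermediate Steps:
P(M) = 2*M
1/(43382 + 1/(P(174) - 13278)) = 1/(43382 + 1/(2*174 - 13278)) = 1/(43382 + 1/(348 - 13278)) = 1/(43382 + 1/(-12930)) = 1/(43382 - 1/12930) = 1/(560929259/12930) = 12930/560929259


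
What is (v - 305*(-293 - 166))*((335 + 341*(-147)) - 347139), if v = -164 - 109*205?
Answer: -46633835466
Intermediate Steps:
v = -22509 (v = -164 - 22345 = -22509)
(v - 305*(-293 - 166))*((335 + 341*(-147)) - 347139) = (-22509 - 305*(-293 - 166))*((335 + 341*(-147)) - 347139) = (-22509 - 305*(-459))*((335 - 50127) - 347139) = (-22509 + 139995)*(-49792 - 347139) = 117486*(-396931) = -46633835466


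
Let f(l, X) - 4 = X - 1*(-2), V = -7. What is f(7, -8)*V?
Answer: 14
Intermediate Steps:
f(l, X) = 6 + X (f(l, X) = 4 + (X - 1*(-2)) = 4 + (X + 2) = 4 + (2 + X) = 6 + X)
f(7, -8)*V = (6 - 8)*(-7) = -2*(-7) = 14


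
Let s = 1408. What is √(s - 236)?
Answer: 2*√293 ≈ 34.234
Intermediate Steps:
√(s - 236) = √(1408 - 236) = √1172 = 2*√293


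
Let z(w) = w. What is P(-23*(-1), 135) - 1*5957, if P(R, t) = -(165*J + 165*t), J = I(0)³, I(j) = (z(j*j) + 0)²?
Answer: -28232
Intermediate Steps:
I(j) = j⁴ (I(j) = (j*j + 0)² = (j² + 0)² = (j²)² = j⁴)
J = 0 (J = (0⁴)³ = 0³ = 0)
P(R, t) = -165*t
P(-23*(-1), 135) - 1*5957 = -165*135 - 1*5957 = -22275 - 5957 = -28232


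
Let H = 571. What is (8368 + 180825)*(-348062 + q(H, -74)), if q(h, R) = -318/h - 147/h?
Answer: -37600948429331/571 ≈ -6.5851e+10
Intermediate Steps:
q(h, R) = -465/h
(8368 + 180825)*(-348062 + q(H, -74)) = (8368 + 180825)*(-348062 - 465/571) = 189193*(-348062 - 465*1/571) = 189193*(-348062 - 465/571) = 189193*(-198743867/571) = -37600948429331/571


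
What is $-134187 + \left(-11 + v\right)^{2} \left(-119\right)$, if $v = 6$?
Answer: $-137162$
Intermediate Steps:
$-134187 + \left(-11 + v\right)^{2} \left(-119\right) = -134187 + \left(-11 + 6\right)^{2} \left(-119\right) = -134187 + \left(-5\right)^{2} \left(-119\right) = -134187 + 25 \left(-119\right) = -134187 - 2975 = -137162$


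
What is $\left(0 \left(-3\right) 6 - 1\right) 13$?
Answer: $-13$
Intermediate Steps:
$\left(0 \left(-3\right) 6 - 1\right) 13 = \left(0 \cdot 6 - 1\right) 13 = \left(0 - 1\right) 13 = \left(-1\right) 13 = -13$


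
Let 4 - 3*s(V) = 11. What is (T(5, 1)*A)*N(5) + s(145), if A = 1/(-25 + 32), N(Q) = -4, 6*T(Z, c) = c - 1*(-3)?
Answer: -19/7 ≈ -2.7143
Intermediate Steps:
s(V) = -7/3 (s(V) = 4/3 - ⅓*11 = 4/3 - 11/3 = -7/3)
T(Z, c) = ½ + c/6 (T(Z, c) = (c - 1*(-3))/6 = (c + 3)/6 = (3 + c)/6 = ½ + c/6)
A = ⅐ (A = 1/7 = ⅐ ≈ 0.14286)
(T(5, 1)*A)*N(5) + s(145) = ((½ + (⅙)*1)*(⅐))*(-4) - 7/3 = ((½ + ⅙)*(⅐))*(-4) - 7/3 = ((⅔)*(⅐))*(-4) - 7/3 = (2/21)*(-4) - 7/3 = -8/21 - 7/3 = -19/7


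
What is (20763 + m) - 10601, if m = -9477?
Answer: 685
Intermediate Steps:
(20763 + m) - 10601 = (20763 - 9477) - 10601 = 11286 - 10601 = 685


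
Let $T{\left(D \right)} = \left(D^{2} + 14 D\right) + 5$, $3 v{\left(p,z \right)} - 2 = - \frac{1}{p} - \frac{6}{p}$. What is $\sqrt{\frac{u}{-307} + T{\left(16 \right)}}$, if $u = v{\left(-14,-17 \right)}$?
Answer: $\frac{\sqrt{1645578330}}{1842} \approx 22.023$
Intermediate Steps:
$v{\left(p,z \right)} = \frac{2}{3} - \frac{7}{3 p}$ ($v{\left(p,z \right)} = \frac{2}{3} + \frac{- \frac{1}{p} - \frac{6}{p}}{3} = \frac{2}{3} + \frac{\left(-7\right) \frac{1}{p}}{3} = \frac{2}{3} - \frac{7}{3 p}$)
$u = \frac{5}{6}$ ($u = \frac{-7 + 2 \left(-14\right)}{3 \left(-14\right)} = \frac{1}{3} \left(- \frac{1}{14}\right) \left(-7 - 28\right) = \frac{1}{3} \left(- \frac{1}{14}\right) \left(-35\right) = \frac{5}{6} \approx 0.83333$)
$T{\left(D \right)} = 5 + D^{2} + 14 D$
$\sqrt{\frac{u}{-307} + T{\left(16 \right)}} = \sqrt{\frac{5}{6 \left(-307\right)} + \left(5 + 16^{2} + 14 \cdot 16\right)} = \sqrt{\frac{5}{6} \left(- \frac{1}{307}\right) + \left(5 + 256 + 224\right)} = \sqrt{- \frac{5}{1842} + 485} = \sqrt{\frac{893365}{1842}} = \frac{\sqrt{1645578330}}{1842}$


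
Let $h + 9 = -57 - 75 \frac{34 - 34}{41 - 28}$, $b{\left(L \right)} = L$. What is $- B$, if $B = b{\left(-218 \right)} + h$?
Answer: $284$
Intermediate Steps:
$h = -66$ ($h = -9 - \left(57 + 75 \frac{34 - 34}{41 - 28}\right) = -9 - \left(57 + 75 \cdot \frac{0}{13}\right) = -9 - \left(57 + 75 \cdot 0 \cdot \frac{1}{13}\right) = -9 - 57 = -66$)
$B = -284$ ($B = -218 - 66 = -284$)
$- B = \left(-1\right) \left(-284\right) = 284$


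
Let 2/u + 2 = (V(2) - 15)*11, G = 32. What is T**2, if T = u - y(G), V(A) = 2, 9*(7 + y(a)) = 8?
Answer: 63313849/1703025 ≈ 37.177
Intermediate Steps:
y(a) = -55/9 (y(a) = -7 + (1/9)*8 = -7 + 8/9 = -55/9)
u = -2/145 (u = 2/(-2 + (2 - 15)*11) = 2/(-2 - 13*11) = 2/(-2 - 143) = 2/(-145) = 2*(-1/145) = -2/145 ≈ -0.013793)
T = 7957/1305 (T = -2/145 - 1*(-55/9) = -2/145 + 55/9 = 7957/1305 ≈ 6.0973)
T**2 = (7957/1305)**2 = 63313849/1703025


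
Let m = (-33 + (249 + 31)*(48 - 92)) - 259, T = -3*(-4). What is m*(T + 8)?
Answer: -252240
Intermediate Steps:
T = 12
m = -12612 (m = (-33 + 280*(-44)) - 259 = (-33 - 12320) - 259 = -12353 - 259 = -12612)
m*(T + 8) = -12612*(12 + 8) = -12612*20 = -252240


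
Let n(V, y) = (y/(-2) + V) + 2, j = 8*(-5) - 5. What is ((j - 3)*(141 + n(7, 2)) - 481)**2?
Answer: 58262689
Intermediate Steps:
j = -45 (j = -40 - 5 = -45)
n(V, y) = 2 + V - y/2 (n(V, y) = (y*(-1/2) + V) + 2 = (-y/2 + V) + 2 = (V - y/2) + 2 = 2 + V - y/2)
((j - 3)*(141 + n(7, 2)) - 481)**2 = ((-45 - 3)*(141 + (2 + 7 - 1/2*2)) - 481)**2 = (-48*(141 + (2 + 7 - 1)) - 481)**2 = (-48*(141 + 8) - 481)**2 = (-48*149 - 481)**2 = (-7152 - 481)**2 = (-7633)**2 = 58262689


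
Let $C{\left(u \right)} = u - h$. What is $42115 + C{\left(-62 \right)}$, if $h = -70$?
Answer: $42123$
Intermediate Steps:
$C{\left(u \right)} = 70 + u$ ($C{\left(u \right)} = u - -70 = u + 70 = 70 + u$)
$42115 + C{\left(-62 \right)} = 42115 + \left(70 - 62\right) = 42115 + 8 = 42123$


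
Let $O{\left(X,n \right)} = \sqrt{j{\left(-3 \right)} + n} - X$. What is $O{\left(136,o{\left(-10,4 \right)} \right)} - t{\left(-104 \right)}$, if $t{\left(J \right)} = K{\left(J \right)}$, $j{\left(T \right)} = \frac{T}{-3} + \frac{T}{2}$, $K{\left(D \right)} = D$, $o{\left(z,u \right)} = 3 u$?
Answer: $-32 + \frac{\sqrt{46}}{2} \approx -28.609$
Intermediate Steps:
$j{\left(T \right)} = \frac{T}{6}$ ($j{\left(T \right)} = T \left(- \frac{1}{3}\right) + T \frac{1}{2} = - \frac{T}{3} + \frac{T}{2} = \frac{T}{6}$)
$t{\left(J \right)} = J$
$O{\left(X,n \right)} = \sqrt{- \frac{1}{2} + n} - X$ ($O{\left(X,n \right)} = \sqrt{\frac{1}{6} \left(-3\right) + n} - X = \sqrt{- \frac{1}{2} + n} - X$)
$O{\left(136,o{\left(-10,4 \right)} \right)} - t{\left(-104 \right)} = \left(\frac{\sqrt{-2 + 4 \cdot 3 \cdot 4}}{2} - 136\right) - -104 = \left(\frac{\sqrt{-2 + 4 \cdot 12}}{2} - 136\right) + 104 = \left(\frac{\sqrt{-2 + 48}}{2} - 136\right) + 104 = \left(\frac{\sqrt{46}}{2} - 136\right) + 104 = \left(-136 + \frac{\sqrt{46}}{2}\right) + 104 = -32 + \frac{\sqrt{46}}{2}$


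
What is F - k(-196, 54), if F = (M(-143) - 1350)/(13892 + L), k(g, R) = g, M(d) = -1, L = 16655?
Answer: 5985861/30547 ≈ 195.96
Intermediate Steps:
F = -1351/30547 (F = (-1 - 1350)/(13892 + 16655) = -1351/30547 ≈ -0.044227)
F - k(-196, 54) = -1351/30547 - 1*(-196) = -1351/30547 + 196 = 5985861/30547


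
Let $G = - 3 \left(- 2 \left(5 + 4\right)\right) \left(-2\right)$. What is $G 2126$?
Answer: $-229608$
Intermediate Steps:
$G = -108$ ($G = - 3 \left(\left(-2\right) 9\right) \left(-2\right) = \left(-3\right) \left(-18\right) \left(-2\right) = 54 \left(-2\right) = -108$)
$G 2126 = \left(-108\right) 2126 = -229608$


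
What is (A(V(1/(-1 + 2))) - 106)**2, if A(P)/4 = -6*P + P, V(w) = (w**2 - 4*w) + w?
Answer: 4356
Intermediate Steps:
V(w) = w**2 - 3*w
A(P) = -20*P (A(P) = 4*(-6*P + P) = 4*(-5*P) = -20*P)
(A(V(1/(-1 + 2))) - 106)**2 = (-20*(-3 + 1/(-1 + 2))/(-1 + 2) - 106)**2 = (-20*(-3 + 1/1)/1 - 106)**2 = (-20*(-3 + 1) - 106)**2 = (-20*(-2) - 106)**2 = (40 - 106)**2 = (-66)**2 = 4356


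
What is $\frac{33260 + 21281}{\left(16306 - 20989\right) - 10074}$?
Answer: $- \frac{54541}{14757} \approx -3.6959$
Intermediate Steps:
$\frac{33260 + 21281}{\left(16306 - 20989\right) - 10074} = \frac{54541}{-4683 - 10074} = \frac{54541}{-14757} = 54541 \left(- \frac{1}{14757}\right) = - \frac{54541}{14757}$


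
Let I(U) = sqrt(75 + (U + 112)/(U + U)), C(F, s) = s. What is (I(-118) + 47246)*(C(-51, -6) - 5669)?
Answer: -268121050 - 5675*sqrt(1044654)/118 ≈ -2.6817e+8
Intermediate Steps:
I(U) = sqrt(75 + (112 + U)/(2*U)) (I(U) = sqrt(75 + (112 + U)/((2*U))) = sqrt(75 + (112 + U)*(1/(2*U))) = sqrt(75 + (112 + U)/(2*U)))
(I(-118) + 47246)*(C(-51, -6) - 5669) = (sqrt(302 + 224/(-118))/2 + 47246)*(-6 - 5669) = (sqrt(302 + 224*(-1/118))/2 + 47246)*(-5675) = (sqrt(302 - 112/59)/2 + 47246)*(-5675) = (sqrt(17706/59)/2 + 47246)*(-5675) = ((sqrt(1044654)/59)/2 + 47246)*(-5675) = (sqrt(1044654)/118 + 47246)*(-5675) = (47246 + sqrt(1044654)/118)*(-5675) = -268121050 - 5675*sqrt(1044654)/118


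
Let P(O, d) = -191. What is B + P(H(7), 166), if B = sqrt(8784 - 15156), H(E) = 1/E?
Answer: -191 + 6*I*sqrt(177) ≈ -191.0 + 79.825*I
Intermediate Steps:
B = 6*I*sqrt(177) (B = sqrt(-6372) = 6*I*sqrt(177) ≈ 79.825*I)
B + P(H(7), 166) = 6*I*sqrt(177) - 191 = -191 + 6*I*sqrt(177)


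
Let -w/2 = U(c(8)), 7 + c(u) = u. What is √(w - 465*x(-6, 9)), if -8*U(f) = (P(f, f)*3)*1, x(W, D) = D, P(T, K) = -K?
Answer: I*√16743/2 ≈ 64.697*I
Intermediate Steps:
c(u) = -7 + u
U(f) = 3*f/8 (U(f) = --f*3/8 = -(-3*f)/8 = -(-3)*f/8 = 3*f/8)
w = -¾ (w = -3*(-7 + 8)/4 = -3/4 = -2*3/8 = -¾ ≈ -0.75000)
√(w - 465*x(-6, 9)) = √(-¾ - 465*9) = √(-¾ - 4185) = √(-16743/4) = I*√16743/2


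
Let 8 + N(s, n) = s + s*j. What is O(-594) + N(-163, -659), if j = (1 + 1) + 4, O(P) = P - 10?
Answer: -1753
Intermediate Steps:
O(P) = -10 + P
j = 6 (j = 2 + 4 = 6)
N(s, n) = -8 + 7*s (N(s, n) = -8 + (s + s*6) = -8 + (s + 6*s) = -8 + 7*s)
O(-594) + N(-163, -659) = (-10 - 594) + (-8 + 7*(-163)) = -604 + (-8 - 1141) = -604 - 1149 = -1753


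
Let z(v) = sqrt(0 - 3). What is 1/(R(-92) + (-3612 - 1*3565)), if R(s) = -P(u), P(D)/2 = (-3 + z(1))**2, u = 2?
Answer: -I/(12*sqrt(3) + 7189*I) ≈ -0.0001391 - 4.0216e-7*I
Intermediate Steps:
z(v) = I*sqrt(3) (z(v) = sqrt(-3) = I*sqrt(3))
P(D) = 2*(-3 + I*sqrt(3))**2
R(s) = -12 + 12*I*sqrt(3) (R(s) = -(12 - 12*I*sqrt(3)) = -12 + 12*I*sqrt(3))
1/(R(-92) + (-3612 - 1*3565)) = 1/((-12 + 12*I*sqrt(3)) + (-3612 - 1*3565)) = 1/((-12 + 12*I*sqrt(3)) + (-3612 - 3565)) = 1/((-12 + 12*I*sqrt(3)) - 7177) = 1/(-7189 + 12*I*sqrt(3))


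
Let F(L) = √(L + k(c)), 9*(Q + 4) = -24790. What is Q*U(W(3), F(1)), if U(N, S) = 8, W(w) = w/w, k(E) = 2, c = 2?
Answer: -198608/9 ≈ -22068.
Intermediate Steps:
Q = -24826/9 (Q = -4 + (⅑)*(-24790) = -4 - 24790/9 = -24826/9 ≈ -2758.4)
F(L) = √(2 + L) (F(L) = √(L + 2) = √(2 + L))
W(w) = 1
Q*U(W(3), F(1)) = -24826/9*8 = -198608/9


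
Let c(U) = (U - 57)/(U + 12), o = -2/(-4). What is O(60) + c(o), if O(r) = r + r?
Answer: 2887/25 ≈ 115.48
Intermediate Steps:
o = 1/2 (o = -2*(-1/4) = 1/2 ≈ 0.50000)
O(r) = 2*r
c(U) = (-57 + U)/(12 + U)
O(60) + c(o) = 2*60 + (-57 + 1/2)/(12 + 1/2) = 120 - 113/2/(25/2) = 120 + (2/25)*(-113/2) = 120 - 113/25 = 2887/25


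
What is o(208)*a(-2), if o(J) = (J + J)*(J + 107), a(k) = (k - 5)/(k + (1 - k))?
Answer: -917280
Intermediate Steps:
a(k) = -5 + k (a(k) = (-5 + k)/1 = (-5 + k)*1 = -5 + k)
o(J) = 2*J*(107 + J) (o(J) = (2*J)*(107 + J) = 2*J*(107 + J))
o(208)*a(-2) = (2*208*(107 + 208))*(-5 - 2) = (2*208*315)*(-7) = 131040*(-7) = -917280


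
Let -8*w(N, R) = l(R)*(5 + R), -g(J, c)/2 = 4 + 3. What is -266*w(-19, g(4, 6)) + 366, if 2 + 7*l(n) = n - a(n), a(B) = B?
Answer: 903/2 ≈ 451.50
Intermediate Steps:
g(J, c) = -14 (g(J, c) = -2*(4 + 3) = -2*7 = -14)
l(n) = -2/7 (l(n) = -2/7 + (n - n)/7 = -2/7 + (⅐)*0 = -2/7 + 0 = -2/7)
w(N, R) = 5/28 + R/28 (w(N, R) = -(-1)*(5 + R)/28 = -(-10/7 - 2*R/7)/8 = 5/28 + R/28)
-266*w(-19, g(4, 6)) + 366 = -266*(5/28 + (1/28)*(-14)) + 366 = -266*(5/28 - ½) + 366 = -266*(-9/28) + 366 = 171/2 + 366 = 903/2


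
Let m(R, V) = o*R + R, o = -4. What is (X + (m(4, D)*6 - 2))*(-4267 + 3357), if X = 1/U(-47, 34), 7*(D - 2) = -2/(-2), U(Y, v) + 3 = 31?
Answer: 134615/2 ≈ 67308.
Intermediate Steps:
U(Y, v) = 28 (U(Y, v) = -3 + 31 = 28)
D = 15/7 (D = 2 + (-2/(-2))/7 = 2 + (-2*(-½))/7 = 2 + (⅐)*1 = 2 + ⅐ = 15/7 ≈ 2.1429)
m(R, V) = -3*R (m(R, V) = -4*R + R = -3*R)
X = 1/28 ≈ 0.035714
(X + (m(4, D)*6 - 2))*(-4267 + 3357) = (1/28 + (-3*4*6 - 2))*(-4267 + 3357) = (1/28 + (-12*6 - 2))*(-910) = (1/28 + (-72 - 2))*(-910) = (1/28 - 74)*(-910) = -2071/28*(-910) = 134615/2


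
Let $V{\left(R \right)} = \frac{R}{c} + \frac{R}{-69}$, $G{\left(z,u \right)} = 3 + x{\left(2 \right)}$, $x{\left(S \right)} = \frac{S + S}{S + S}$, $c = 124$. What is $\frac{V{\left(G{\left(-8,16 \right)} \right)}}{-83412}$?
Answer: $\frac{55}{178418268} \approx 3.0826 \cdot 10^{-7}$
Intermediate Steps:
$x{\left(S \right)} = 1$ ($x{\left(S \right)} = \frac{2 S}{2 S} = 2 S \frac{1}{2 S} = 1$)
$G{\left(z,u \right)} = 4$ ($G{\left(z,u \right)} = 3 + 1 = 4$)
$V{\left(R \right)} = - \frac{55 R}{8556}$ ($V{\left(R \right)} = \frac{R}{124} + \frac{R}{-69} = R \frac{1}{124} + R \left(- \frac{1}{69}\right) = \frac{R}{124} - \frac{R}{69} = - \frac{55 R}{8556}$)
$\frac{V{\left(G{\left(-8,16 \right)} \right)}}{-83412} = \frac{\left(- \frac{55}{8556}\right) 4}{-83412} = \left(- \frac{55}{2139}\right) \left(- \frac{1}{83412}\right) = \frac{55}{178418268}$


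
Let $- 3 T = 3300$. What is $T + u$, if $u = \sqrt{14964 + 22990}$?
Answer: $-1100 + \sqrt{37954} \approx -905.18$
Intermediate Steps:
$T = -1100$ ($T = \left(- \frac{1}{3}\right) 3300 = -1100$)
$u = \sqrt{37954} \approx 194.82$
$T + u = -1100 + \sqrt{37954}$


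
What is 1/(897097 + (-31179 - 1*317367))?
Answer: 1/548551 ≈ 1.8230e-6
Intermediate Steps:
1/(897097 + (-31179 - 1*317367)) = 1/(897097 + (-31179 - 317367)) = 1/(897097 - 348546) = 1/548551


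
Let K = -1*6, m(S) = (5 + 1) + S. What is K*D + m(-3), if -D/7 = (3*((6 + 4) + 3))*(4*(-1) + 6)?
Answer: 3279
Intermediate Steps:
m(S) = 6 + S
D = -546 (D = -7*3*((6 + 4) + 3)*(4*(-1) + 6) = -7*3*(10 + 3)*(-4 + 6) = -7*3*13*2 = -273*2 = -7*78 = -546)
K = -6
K*D + m(-3) = -6*(-546) + (6 - 3) = 3276 + 3 = 3279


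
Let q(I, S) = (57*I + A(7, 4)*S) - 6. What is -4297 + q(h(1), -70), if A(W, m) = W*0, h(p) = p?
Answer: -4246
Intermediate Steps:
A(W, m) = 0
q(I, S) = -6 + 57*I (q(I, S) = (57*I + 0*S) - 6 = (57*I + 0) - 6 = 57*I - 6 = -6 + 57*I)
-4297 + q(h(1), -70) = -4297 + (-6 + 57*1) = -4297 + (-6 + 57) = -4297 + 51 = -4246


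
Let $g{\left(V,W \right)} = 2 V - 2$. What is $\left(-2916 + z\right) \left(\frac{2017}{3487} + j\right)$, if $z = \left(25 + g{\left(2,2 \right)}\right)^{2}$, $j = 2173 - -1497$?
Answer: $- \frac{27992084409}{3487} \approx -8.0276 \cdot 10^{6}$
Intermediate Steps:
$j = 3670$ ($j = 2173 + 1497 = 3670$)
$g{\left(V,W \right)} = -2 + 2 V$
$z = 729$ ($z = \left(25 + \left(-2 + 2 \cdot 2\right)\right)^{2} = \left(25 + \left(-2 + 4\right)\right)^{2} = \left(25 + 2\right)^{2} = 27^{2} = 729$)
$\left(-2916 + z\right) \left(\frac{2017}{3487} + j\right) = \left(-2916 + 729\right) \left(\frac{2017}{3487} + 3670\right) = - 2187 \left(2017 \cdot \frac{1}{3487} + 3670\right) = - 2187 \left(\frac{2017}{3487} + 3670\right) = \left(-2187\right) \frac{12799307}{3487} = - \frac{27992084409}{3487}$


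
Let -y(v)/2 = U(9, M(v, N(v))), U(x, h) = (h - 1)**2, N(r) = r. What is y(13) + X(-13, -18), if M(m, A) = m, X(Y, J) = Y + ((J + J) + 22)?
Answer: -315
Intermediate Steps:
X(Y, J) = 22 + Y + 2*J (X(Y, J) = Y + (2*J + 22) = Y + (22 + 2*J) = 22 + Y + 2*J)
U(x, h) = (-1 + h)**2
y(v) = -2*(-1 + v)**2
y(13) + X(-13, -18) = -2*(-1 + 13)**2 + (22 - 13 + 2*(-18)) = -2*12**2 + (22 - 13 - 36) = -2*144 - 27 = -288 - 27 = -315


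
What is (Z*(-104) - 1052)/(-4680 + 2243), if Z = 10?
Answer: 2092/2437 ≈ 0.85843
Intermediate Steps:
(Z*(-104) - 1052)/(-4680 + 2243) = (10*(-104) - 1052)/(-4680 + 2243) = (-1040 - 1052)/(-2437) = -2092*(-1/2437) = 2092/2437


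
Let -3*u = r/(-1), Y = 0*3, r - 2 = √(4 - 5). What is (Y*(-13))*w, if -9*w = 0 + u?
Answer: 0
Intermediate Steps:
r = 2 + I (r = 2 + √(4 - 5) = 2 + √(-1) = 2 + I ≈ 2.0 + 1.0*I)
Y = 0
u = ⅔ + I/3 (u = -(2 + I)/(3*(-1)) = -(2 + I)*(-1)/3 = -(-2 - I)/3 = ⅔ + I/3 ≈ 0.66667 + 0.33333*I)
w = -2/27 - I/27 (w = -(0 + (⅔ + I/3))/9 = -(⅔ + I/3)/9 = -2/27 - I/27 ≈ -0.074074 - 0.037037*I)
(Y*(-13))*w = (0*(-13))*(-2/27 - I/27) = 0*(-2/27 - I/27) = 0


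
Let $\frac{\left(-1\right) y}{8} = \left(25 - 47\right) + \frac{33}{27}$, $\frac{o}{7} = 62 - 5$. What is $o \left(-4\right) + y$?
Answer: $- \frac{12868}{9} \approx -1429.8$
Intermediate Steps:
$o = 399$ ($o = 7 \left(62 - 5\right) = 7 \cdot 57 = 399$)
$y = \frac{1496}{9}$ ($y = - 8 \left(\left(25 - 47\right) + \frac{33}{27}\right) = - 8 \left(-22 + 33 \cdot \frac{1}{27}\right) = - 8 \left(-22 + \frac{11}{9}\right) = \left(-8\right) \left(- \frac{187}{9}\right) = \frac{1496}{9} \approx 166.22$)
$o \left(-4\right) + y = 399 \left(-4\right) + \frac{1496}{9} = -1596 + \frac{1496}{9} = - \frac{12868}{9}$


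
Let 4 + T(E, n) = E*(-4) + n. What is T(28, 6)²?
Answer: 12100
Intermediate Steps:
T(E, n) = -4 + n - 4*E (T(E, n) = -4 + (E*(-4) + n) = -4 + (-4*E + n) = -4 + (n - 4*E) = -4 + n - 4*E)
T(28, 6)² = (-4 + 6 - 4*28)² = (-4 + 6 - 112)² = (-110)² = 12100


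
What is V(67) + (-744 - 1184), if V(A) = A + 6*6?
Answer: -1825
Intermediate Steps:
V(A) = 36 + A (V(A) = A + 36 = 36 + A)
V(67) + (-744 - 1184) = (36 + 67) + (-744 - 1184) = 103 - 1928 = -1825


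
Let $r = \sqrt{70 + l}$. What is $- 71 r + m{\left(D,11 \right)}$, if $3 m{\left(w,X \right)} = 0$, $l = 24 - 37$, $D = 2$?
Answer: $- 71 \sqrt{57} \approx -536.04$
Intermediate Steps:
$l = -13$ ($l = 24 - 37 = -13$)
$m{\left(w,X \right)} = 0$ ($m{\left(w,X \right)} = \frac{1}{3} \cdot 0 = 0$)
$r = \sqrt{57}$ ($r = \sqrt{70 - 13} = \sqrt{57} \approx 7.5498$)
$- 71 r + m{\left(D,11 \right)} = - 71 \sqrt{57} + 0 = - 71 \sqrt{57}$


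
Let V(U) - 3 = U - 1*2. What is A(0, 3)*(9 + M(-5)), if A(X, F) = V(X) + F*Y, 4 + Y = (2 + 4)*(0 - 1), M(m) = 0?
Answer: -261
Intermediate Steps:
V(U) = 1 + U (V(U) = 3 + (U - 1*2) = 3 + (U - 2) = 3 + (-2 + U) = 1 + U)
Y = -10 (Y = -4 + (2 + 4)*(0 - 1) = -4 + 6*(-1) = -4 - 6 = -10)
A(X, F) = 1 + X - 10*F (A(X, F) = (1 + X) + F*(-10) = (1 + X) - 10*F = 1 + X - 10*F)
A(0, 3)*(9 + M(-5)) = (1 + 0 - 10*3)*(9 + 0) = (1 + 0 - 30)*9 = -29*9 = -261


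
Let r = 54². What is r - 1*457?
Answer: 2459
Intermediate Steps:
r = 2916
r - 1*457 = 2916 - 1*457 = 2916 - 457 = 2459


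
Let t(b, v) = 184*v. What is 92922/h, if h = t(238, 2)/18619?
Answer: 865057359/184 ≈ 4.7014e+6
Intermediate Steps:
h = 368/18619 (h = (184*2)/18619 = 368*(1/18619) = 368/18619 ≈ 0.019765)
92922/h = 92922/(368/18619) = 92922*(18619/368) = 865057359/184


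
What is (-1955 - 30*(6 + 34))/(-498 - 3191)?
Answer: 3155/3689 ≈ 0.85525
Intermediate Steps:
(-1955 - 30*(6 + 34))/(-498 - 3191) = (-1955 - 30*40)/(-3689) = (-1955 - 1200)*(-1/3689) = -3155*(-1/3689) = 3155/3689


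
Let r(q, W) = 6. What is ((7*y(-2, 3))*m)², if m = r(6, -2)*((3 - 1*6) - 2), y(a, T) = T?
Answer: 396900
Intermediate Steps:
m = -30 (m = 6*((3 - 1*6) - 2) = 6*((3 - 6) - 2) = 6*(-3 - 2) = 6*(-5) = -30)
((7*y(-2, 3))*m)² = ((7*3)*(-30))² = (21*(-30))² = (-630)² = 396900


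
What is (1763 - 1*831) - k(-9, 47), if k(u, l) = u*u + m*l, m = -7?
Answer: 1180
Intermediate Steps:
k(u, l) = u² - 7*l (k(u, l) = u*u - 7*l = u² - 7*l)
(1763 - 1*831) - k(-9, 47) = (1763 - 1*831) - ((-9)² - 7*47) = (1763 - 831) - (81 - 329) = 932 - 1*(-248) = 932 + 248 = 1180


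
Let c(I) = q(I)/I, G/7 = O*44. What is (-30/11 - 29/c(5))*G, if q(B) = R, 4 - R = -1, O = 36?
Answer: -351792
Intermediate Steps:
G = 11088 (G = 7*(36*44) = 7*1584 = 11088)
R = 5 (R = 4 - 1*(-1) = 4 + 1 = 5)
q(B) = 5
c(I) = 5/I
(-30/11 - 29/c(5))*G = (-30/11 - 29/1)*11088 = (-30/11 - 29*1)*11088 = (-30/11 - 29)*11088 = -349/11*11088 = -351792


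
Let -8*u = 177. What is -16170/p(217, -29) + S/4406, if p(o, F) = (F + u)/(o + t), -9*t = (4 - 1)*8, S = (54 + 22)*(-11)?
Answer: 61080559518/901027 ≈ 67790.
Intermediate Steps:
u = -177/8 (u = -⅛*177 = -177/8 ≈ -22.125)
S = -836 (S = 76*(-11) = -836)
t = -8/3 (t = -(4 - 1)*8/9 = -8/3 ≈ -2.6667)
p(o, F) = (-177/8 + F)/(-8/3 + o) (p(o, F) = (F - 177/8)/(o - 8/3) = (-177/8 + F)/(-8/3 + o))
-16170/p(217, -29) + S/4406 = -16170*8*(-8 + 3*217)/(3*(-177 + 8*(-29))) - 836/4406 = -16170*8*(-8 + 651)/(3*(-177 - 232)) - 836*1/4406 = -16170/((3/8)*(-409)/643) - 418/2203 = -16170/((3/8)*(1/643)*(-409)) - 418/2203 = -16170/(-1227/5144) - 418/2203 = -16170*(-5144/1227) - 418/2203 = 27726160/409 - 418/2203 = 61080559518/901027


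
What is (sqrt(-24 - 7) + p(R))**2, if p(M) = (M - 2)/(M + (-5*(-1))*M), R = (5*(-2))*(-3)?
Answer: -62726/2025 + 14*I*sqrt(31)/45 ≈ -30.976 + 1.7322*I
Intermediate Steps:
R = 30 (R = -10*(-3) = 30)
p(M) = (-2 + M)/(6*M) (p(M) = (-2 + M)/(M + 5*M) = (-2 + M)/((6*M)) = (-2 + M)*(1/(6*M)) = (-2 + M)/(6*M))
(sqrt(-24 - 7) + p(R))**2 = (sqrt(-24 - 7) + (1/6)*(-2 + 30)/30)**2 = (sqrt(-31) + (1/6)*(1/30)*28)**2 = (I*sqrt(31) + 7/45)**2 = (7/45 + I*sqrt(31))**2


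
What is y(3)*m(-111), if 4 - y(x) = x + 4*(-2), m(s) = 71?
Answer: 639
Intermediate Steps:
y(x) = 12 - x (y(x) = 4 - (x + 4*(-2)) = 4 - (x - 8) = 4 - (-8 + x) = 4 + (8 - x) = 12 - x)
y(3)*m(-111) = (12 - 1*3)*71 = (12 - 3)*71 = 9*71 = 639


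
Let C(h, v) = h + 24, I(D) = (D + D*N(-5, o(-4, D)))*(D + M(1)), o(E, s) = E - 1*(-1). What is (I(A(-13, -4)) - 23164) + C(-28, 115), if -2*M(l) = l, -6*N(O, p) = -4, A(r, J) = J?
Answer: -23138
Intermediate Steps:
o(E, s) = 1 + E (o(E, s) = E + 1 = 1 + E)
N(O, p) = ⅔ (N(O, p) = -⅙*(-4) = ⅔)
M(l) = -l/2
I(D) = 5*D*(-½ + D)/3 (I(D) = (D + D*(⅔))*(D - ½*1) = (D + 2*D/3)*(D - ½) = (5*D/3)*(-½ + D) = 5*D*(-½ + D)/3)
C(h, v) = 24 + h
(I(A(-13, -4)) - 23164) + C(-28, 115) = ((⅚)*(-4)*(-1 + 2*(-4)) - 23164) + (24 - 28) = ((⅚)*(-4)*(-1 - 8) - 23164) - 4 = ((⅚)*(-4)*(-9) - 23164) - 4 = (30 - 23164) - 4 = -23134 - 4 = -23138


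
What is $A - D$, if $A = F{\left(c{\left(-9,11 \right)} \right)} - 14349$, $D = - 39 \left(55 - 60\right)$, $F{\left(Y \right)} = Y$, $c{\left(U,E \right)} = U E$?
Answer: $-14643$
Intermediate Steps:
$c{\left(U,E \right)} = E U$
$D = 195$ ($D = \left(-39\right) \left(-5\right) = 195$)
$A = -14448$ ($A = 11 \left(-9\right) - 14349 = -99 - 14349 = -14448$)
$A - D = -14448 - 195 = -14643$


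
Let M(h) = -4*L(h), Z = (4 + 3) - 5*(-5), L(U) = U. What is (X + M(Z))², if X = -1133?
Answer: 1590121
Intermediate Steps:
Z = 32 (Z = 7 + 25 = 32)
M(h) = -4*h
(X + M(Z))² = (-1133 - 4*32)² = (-1133 - 128)² = (-1261)² = 1590121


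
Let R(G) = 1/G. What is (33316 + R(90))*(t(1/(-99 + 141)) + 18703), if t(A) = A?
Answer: 2355356363407/3780 ≈ 6.2311e+8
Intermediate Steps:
(33316 + R(90))*(t(1/(-99 + 141)) + 18703) = (33316 + 1/90)*(1/(-99 + 141) + 18703) = (33316 + 1/90)*(1/42 + 18703) = 2998441*(1/42 + 18703)/90 = (2998441/90)*(785527/42) = 2355356363407/3780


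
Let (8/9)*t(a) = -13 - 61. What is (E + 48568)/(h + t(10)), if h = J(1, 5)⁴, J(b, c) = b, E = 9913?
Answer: -233924/329 ≈ -711.02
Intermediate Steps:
t(a) = -333/4 (t(a) = 9*(-13 - 61)/8 = (9/8)*(-74) = -333/4)
h = 1 (h = 1⁴ = 1)
(E + 48568)/(h + t(10)) = (9913 + 48568)/(1 - 333/4) = 58481/(-329/4) = 58481*(-4/329) = -233924/329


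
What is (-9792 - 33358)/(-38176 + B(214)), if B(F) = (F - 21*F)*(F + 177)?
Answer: 21575/855828 ≈ 0.025210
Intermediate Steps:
B(F) = -20*F*(177 + F) (B(F) = (-20*F)*(177 + F) = -20*F*(177 + F))
(-9792 - 33358)/(-38176 + B(214)) = (-9792 - 33358)/(-38176 - 20*214*(177 + 214)) = -43150/(-38176 - 20*214*391) = -43150/(-38176 - 1673480) = -43150/(-1711656) = -43150*(-1/1711656) = 21575/855828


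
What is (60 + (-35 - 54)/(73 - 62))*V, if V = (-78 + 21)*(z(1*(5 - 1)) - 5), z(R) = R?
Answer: 32547/11 ≈ 2958.8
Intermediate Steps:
V = 57 (V = (-78 + 21)*(1*(5 - 1) - 5) = -57*(1*4 - 5) = -57*(4 - 5) = -57*(-1) = 57)
(60 + (-35 - 54)/(73 - 62))*V = (60 + (-35 - 54)/(73 - 62))*57 = (60 - 89/11)*57 = (571/11)*57 = 32547/11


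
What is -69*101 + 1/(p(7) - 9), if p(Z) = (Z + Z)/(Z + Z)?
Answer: -55753/8 ≈ -6969.1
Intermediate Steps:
p(Z) = 1 (p(Z) = (2*Z)/((2*Z)) = (2*Z)*(1/(2*Z)) = 1)
-69*101 + 1/(p(7) - 9) = -69*101 + 1/(1 - 9) = -6969 + 1/(-8) = -6969 - 1/8 = -55753/8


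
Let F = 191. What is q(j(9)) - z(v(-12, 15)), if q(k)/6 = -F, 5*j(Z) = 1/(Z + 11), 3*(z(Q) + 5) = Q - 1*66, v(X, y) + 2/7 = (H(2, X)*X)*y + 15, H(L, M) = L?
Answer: -21082/21 ≈ -1003.9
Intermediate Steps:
v(X, y) = 103/7 + 2*X*y (v(X, y) = -2/7 + ((2*X)*y + 15) = -2/7 + (2*X*y + 15) = -2/7 + (15 + 2*X*y) = 103/7 + 2*X*y)
z(Q) = -27 + Q/3 (z(Q) = -5 + (Q - 1*66)/3 = -5 + (Q - 66)/3 = -5 + (-66 + Q)/3 = -5 + (-22 + Q/3) = -27 + Q/3)
j(Z) = 1/(5*(11 + Z)) (j(Z) = 1/(5*(Z + 11)) = 1/(5*(11 + Z)))
q(k) = -1146 (q(k) = 6*(-1*191) = 6*(-191) = -1146)
q(j(9)) - z(v(-12, 15)) = -1146 - (-27 + (103/7 + 2*(-12)*15)/3) = -1146 - (-27 + (103/7 - 360)/3) = -1146 - (-27 + (⅓)*(-2417/7)) = -1146 - (-27 - 2417/21) = -1146 - 1*(-2984/21) = -1146 + 2984/21 = -21082/21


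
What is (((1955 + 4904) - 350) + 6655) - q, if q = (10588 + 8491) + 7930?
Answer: -13845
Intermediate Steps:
q = 27009 (q = 19079 + 7930 = 27009)
(((1955 + 4904) - 350) + 6655) - q = (((1955 + 4904) - 350) + 6655) - 1*27009 = ((6859 - 350) + 6655) - 27009 = (6509 + 6655) - 27009 = 13164 - 27009 = -13845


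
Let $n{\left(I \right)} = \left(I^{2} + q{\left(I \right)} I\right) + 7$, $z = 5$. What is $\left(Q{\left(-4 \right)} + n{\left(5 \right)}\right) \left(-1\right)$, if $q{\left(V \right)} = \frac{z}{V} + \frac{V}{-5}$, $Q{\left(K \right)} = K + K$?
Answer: $-24$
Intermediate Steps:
$Q{\left(K \right)} = 2 K$
$q{\left(V \right)} = \frac{5}{V} - \frac{V}{5}$ ($q{\left(V \right)} = \frac{5}{V} + \frac{V}{-5} = \frac{5}{V} + V \left(- \frac{1}{5}\right) = \frac{5}{V} - \frac{V}{5}$)
$n{\left(I \right)} = 7 + I^{2} + I \left(\frac{5}{I} - \frac{I}{5}\right)$ ($n{\left(I \right)} = \left(I^{2} + \left(\frac{5}{I} - \frac{I}{5}\right) I\right) + 7 = \left(I^{2} + I \left(\frac{5}{I} - \frac{I}{5}\right)\right) + 7 = 7 + I^{2} + I \left(\frac{5}{I} - \frac{I}{5}\right)$)
$\left(Q{\left(-4 \right)} + n{\left(5 \right)}\right) \left(-1\right) = \left(2 \left(-4\right) + \left(12 + \frac{4 \cdot 5^{2}}{5}\right)\right) \left(-1\right) = \left(-8 + \left(12 + \frac{4}{5} \cdot 25\right)\right) \left(-1\right) = \left(-8 + \left(12 + 20\right)\right) \left(-1\right) = \left(-8 + 32\right) \left(-1\right) = 24 \left(-1\right) = -24$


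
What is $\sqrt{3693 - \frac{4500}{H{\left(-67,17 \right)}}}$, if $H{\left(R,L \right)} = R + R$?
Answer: $\frac{\sqrt{16728627}}{67} \approx 61.046$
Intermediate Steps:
$H{\left(R,L \right)} = 2 R$
$\sqrt{3693 - \frac{4500}{H{\left(-67,17 \right)}}} = \sqrt{3693 - \frac{4500}{2 \left(-67\right)}} = \sqrt{3693 - \frac{4500}{-134}} = \sqrt{3693 - - \frac{2250}{67}} = \sqrt{3693 + \frac{2250}{67}} = \sqrt{\frac{249681}{67}} = \frac{\sqrt{16728627}}{67}$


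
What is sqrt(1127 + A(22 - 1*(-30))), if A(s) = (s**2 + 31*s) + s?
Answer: sqrt(5495) ≈ 74.128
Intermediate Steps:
A(s) = s**2 + 32*s
sqrt(1127 + A(22 - 1*(-30))) = sqrt(1127 + (22 - 1*(-30))*(32 + (22 - 1*(-30)))) = sqrt(1127 + (22 + 30)*(32 + (22 + 30))) = sqrt(1127 + 52*(32 + 52)) = sqrt(1127 + 52*84) = sqrt(1127 + 4368) = sqrt(5495)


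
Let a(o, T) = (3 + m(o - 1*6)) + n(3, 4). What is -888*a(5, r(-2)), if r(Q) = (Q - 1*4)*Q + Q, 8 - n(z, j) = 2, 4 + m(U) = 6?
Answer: -9768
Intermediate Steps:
m(U) = 2 (m(U) = -4 + 6 = 2)
n(z, j) = 6 (n(z, j) = 8 - 1*2 = 8 - 2 = 6)
r(Q) = Q + Q*(-4 + Q) (r(Q) = (Q - 4)*Q + Q = (-4 + Q)*Q + Q = Q*(-4 + Q) + Q = Q + Q*(-4 + Q))
a(o, T) = 11 (a(o, T) = (3 + 2) + 6 = 5 + 6 = 11)
-888*a(5, r(-2)) = -888*11 = -9768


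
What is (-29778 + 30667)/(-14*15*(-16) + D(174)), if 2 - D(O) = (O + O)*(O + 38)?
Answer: -889/70414 ≈ -0.012625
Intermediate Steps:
D(O) = 2 - 2*O*(38 + O) (D(O) = 2 - (O + O)*(O + 38) = 2 - 2*O*(38 + O))
(-29778 + 30667)/(-14*15*(-16) + D(174)) = (-29778 + 30667)/(-14*15*(-16) + (2 - 76*174 - 2*174**2)) = 889/(-210*(-16) + (2 - 13224 - 2*30276)) = 889/(3360 + (2 - 13224 - 60552)) = 889/(3360 - 73774) = 889/(-70414) = 889*(-1/70414) = -889/70414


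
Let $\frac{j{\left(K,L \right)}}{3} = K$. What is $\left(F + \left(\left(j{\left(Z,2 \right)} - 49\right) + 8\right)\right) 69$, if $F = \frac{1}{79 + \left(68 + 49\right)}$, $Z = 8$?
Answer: $- \frac{229839}{196} \approx -1172.6$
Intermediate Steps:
$j{\left(K,L \right)} = 3 K$
$F = \frac{1}{196}$ ($F = \frac{1}{79 + 117} = \frac{1}{196} \approx 0.005102$)
$\left(F + \left(\left(j{\left(Z,2 \right)} - 49\right) + 8\right)\right) 69 = \left(\frac{1}{196} + \left(\left(3 \cdot 8 - 49\right) + 8\right)\right) 69 = \left(\frac{1}{196} + \left(\left(24 - 49\right) + 8\right)\right) 69 = \left(\frac{1}{196} + \left(-25 + 8\right)\right) 69 = \left(\frac{1}{196} - 17\right) 69 = \left(- \frac{3331}{196}\right) 69 = - \frac{229839}{196}$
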